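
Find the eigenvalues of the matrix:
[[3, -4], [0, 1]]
λ = 1 and λ = 3

Characteristic equation: det(A - λI) = 0
λ² - (trace)λ + (det) = 0
λ² - (4)λ + (3) = 0
λ² - 4λ + 3 = 0
Solving: λ = 1, 3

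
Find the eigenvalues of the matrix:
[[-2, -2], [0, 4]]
λ = -2 and λ = 4

Characteristic equation: det(A - λI) = 0
λ² - (trace)λ + (det) = 0
λ² - (2)λ + (-8) = 0
λ² - 2λ - 8 = 0
Solving: λ = -2, 4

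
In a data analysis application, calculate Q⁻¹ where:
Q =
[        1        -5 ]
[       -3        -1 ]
det(Q) = -16
Q⁻¹ =
[     1/16     -5/16 ]
[    -3/16     -1/16 ]

For a 2×2 matrix Q = [[a, b], [c, d]] with det(Q) ≠ 0, Q⁻¹ = (1/det(Q)) * [[d, -b], [-c, a]].
det(Q) = (1)*(-1) - (-5)*(-3) = -1 - 15 = -16.
Q⁻¹ = (1/-16) * [[-1, 5], [3, 1]].
Dividing each entry by -16 and reducing:
Q⁻¹ =
[     1/16     -5/16 ]
[    -3/16     -1/16 ]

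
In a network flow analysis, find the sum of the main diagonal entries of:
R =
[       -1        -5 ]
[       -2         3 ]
tr(R) = -1 + 3 = 2

The trace of a square matrix is the sum of its diagonal entries.
Diagonal entries of R: R[0][0] = -1, R[1][1] = 3.
tr(R) = -1 + 3 = 2.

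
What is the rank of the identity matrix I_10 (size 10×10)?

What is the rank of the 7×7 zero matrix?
rank(I_10) = 10, rank(0) = 0

The identity I_10 has 10 columns that are the standard basis vectors e_1, …, e_10. These are linearly independent, so all 10 columns are pivots and rank(I_10) = 10.
The 7×7 zero matrix has every entry zero, so every row is the zero row and there are no pivots; rank(0) = 0.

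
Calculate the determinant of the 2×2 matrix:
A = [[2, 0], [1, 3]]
6

For A = [[a, b], [c, d]], det(A) = a*d - b*c.
det(A) = (2)*(3) - (0)*(1) = 6 - 0 = 6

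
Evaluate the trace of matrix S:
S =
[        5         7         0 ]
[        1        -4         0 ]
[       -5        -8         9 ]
tr(S) = 5 - 4 + 9 = 10

The trace of a square matrix is the sum of its diagonal entries.
Diagonal entries of S: S[0][0] = 5, S[1][1] = -4, S[2][2] = 9.
tr(S) = 5 - 4 + 9 = 10.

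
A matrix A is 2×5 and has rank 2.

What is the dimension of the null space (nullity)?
3

The rank-nullity theorem for an m×n matrix states:
rank(A) + nullity(A) = n (the number of columns).
Here n = 5 and rank(A) = 2, so nullity(A) = 5 - 2 = 3.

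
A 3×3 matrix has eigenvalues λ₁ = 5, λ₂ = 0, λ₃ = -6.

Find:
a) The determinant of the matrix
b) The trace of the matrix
det = 0, trace = -1

Two standard eigenvalue identities:
- det(A) equals the product of the eigenvalues (counted with multiplicity).
- trace(A) equals the sum of the eigenvalues.
det(A) = (5)*(0)*(-6) = 0.
trace(A) = 5 + 0 - 6 = -1.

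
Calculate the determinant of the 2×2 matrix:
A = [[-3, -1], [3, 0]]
3

For A = [[a, b], [c, d]], det(A) = a*d - b*c.
det(A) = (-3)*(0) - (-1)*(3) = 0 - -3 = 3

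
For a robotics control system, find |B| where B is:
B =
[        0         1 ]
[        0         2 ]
det(B) = 0

For a 2×2 matrix [[a, b], [c, d]], det = a*d - b*c.
det(B) = (0)*(2) - (1)*(0) = 0 - 0 = 0.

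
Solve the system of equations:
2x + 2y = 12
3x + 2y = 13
x = 1, y = 5

Use elimination (row reduction):
Equation 1: 2x + 2y = 12.
Equation 2: 3x + 2y = 13.
Multiply Eq1 by 3 and Eq2 by 2: 6x + 6y = 36;  6x + 4y = 26.
Subtract: (-2)y = -10, so y = 5.
Back-substitute into Eq1: 2x + 2*(5) = 12, so x = 1.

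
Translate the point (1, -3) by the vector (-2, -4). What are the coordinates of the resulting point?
(-1, -7)

Translation by (-2, -4):
x' = 1 + -2 = -1
y' = -3 + -4 = -7
Homogeneous matrix: [[1, 0, -2], [0, 1, -4], [0, 0, 1]]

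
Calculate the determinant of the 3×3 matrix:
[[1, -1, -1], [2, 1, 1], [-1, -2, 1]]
9

Expansion along first row:
det = 1·det([[1,1],[-2,1]]) - -1·det([[2,1],[-1,1]]) + -1·det([[2,1],[-1,-2]])
    = 1·(1·1 - 1·-2) - -1·(2·1 - 1·-1) + -1·(2·-2 - 1·-1)
    = 1·3 - -1·3 + -1·-3
    = 3 + 3 + 3 = 9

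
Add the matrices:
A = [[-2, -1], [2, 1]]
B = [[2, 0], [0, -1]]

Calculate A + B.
[[0, -1], [2, 0]]

Add corresponding elements:
(-2)+(2)=0
(-1)+(0)=-1
(2)+(0)=2
(1)+(-1)=0
A + B = [[0, -1], [2, 0]]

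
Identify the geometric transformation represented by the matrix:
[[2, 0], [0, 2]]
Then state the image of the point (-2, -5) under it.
uniform scaling by factor 2; image of (-2, -5) is (-4, -10)

This is a diagonal matrix with equal entries 2, so it scales both axes by the same factor 2.
The matrix [[2, 0], [0, 2]] represents: uniform scaling by factor 2.
Applying it to (-2, -5): [2·-2 + 0·-5, 0·-2 + 2·-5] = (-4, -10).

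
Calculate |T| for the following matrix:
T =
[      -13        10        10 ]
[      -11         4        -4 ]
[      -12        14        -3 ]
det(T) = -1482

Expand along row 0 (cofactor expansion): det(T) = a*(e*i - f*h) - b*(d*i - f*g) + c*(d*h - e*g), where the 3×3 is [[a, b, c], [d, e, f], [g, h, i]].
Minor M_00 = (4)*(-3) - (-4)*(14) = -12 + 56 = 44.
Minor M_01 = (-11)*(-3) - (-4)*(-12) = 33 - 48 = -15.
Minor M_02 = (-11)*(14) - (4)*(-12) = -154 + 48 = -106.
det(T) = (-13)*(44) - (10)*(-15) + (10)*(-106) = -572 + 150 - 1060 = -1482.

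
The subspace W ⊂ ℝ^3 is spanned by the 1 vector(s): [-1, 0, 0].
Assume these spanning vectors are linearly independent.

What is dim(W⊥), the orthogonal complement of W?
dim(W⊥) = 2

For any subspace W of ℝ^n, dim(W) + dim(W⊥) = n (the whole-space dimension).
Here the given 1 vectors are linearly independent, so dim(W) = 1.
Thus dim(W⊥) = n - dim(W) = 3 - 1 = 2.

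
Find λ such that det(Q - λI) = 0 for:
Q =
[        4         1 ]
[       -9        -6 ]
λ = -5, 3

Solve det(Q - λI) = 0. For a 2×2 matrix the characteristic equation is λ² - (trace)λ + det = 0.
trace(Q) = a + d = 4 - 6 = -2.
det(Q) = a*d - b*c = (4)*(-6) - (1)*(-9) = -24 + 9 = -15.
Characteristic equation: λ² - (-2)λ + (-15) = 0.
Discriminant = (-2)² - 4*(-15) = 4 + 60 = 64.
λ = (-2 ± √64) / 2 = (-2 ± 8) / 2 = -5, 3.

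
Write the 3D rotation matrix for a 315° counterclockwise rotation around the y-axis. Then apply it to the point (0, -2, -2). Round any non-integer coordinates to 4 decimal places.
R = [[√2/2, 0, -√2/2], [0, 1, 0], [√2/2, 0, √2/2]]; R·(0, -2, -2) = (1.4142, -2.0000, -1.4142)

Rotation matrix for 315° around y-axis:
cos(315°) = √2/2, sin(315°) = -√2/2
R = [[√2/2, 0, -√2/2], [0, 1, 0], [√2/2, 0, √2/2]]
Apply to (0, -2, -2): R·[0, -2, -2]ᵀ = (1.4142, -2.0000, -1.4142)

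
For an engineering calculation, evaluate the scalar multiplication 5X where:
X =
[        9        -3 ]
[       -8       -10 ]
5X =
[       45       -15 ]
[      -40       -50 ]

Scalar multiplication is elementwise: (5X)[i][j] = 5 * X[i][j].
  (5X)[0][0] = 5 * (9) = 45
  (5X)[0][1] = 5 * (-3) = -15
  (5X)[1][0] = 5 * (-8) = -40
  (5X)[1][1] = 5 * (-10) = -50
5X =
[       45       -15 ]
[      -40       -50 ]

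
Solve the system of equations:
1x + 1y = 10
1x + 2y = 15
x = 5, y = 5

Use elimination (row reduction):
Equation 1: 1x + 1y = 10.
Equation 2: 1x + 2y = 15.
Multiply Eq1 by 1 and Eq2 by 1: 1x + 1y = 10;  1x + 2y = 15.
Subtract: (1)y = 5, so y = 5.
Back-substitute into Eq1: 1x + 1*(5) = 10, so x = 5.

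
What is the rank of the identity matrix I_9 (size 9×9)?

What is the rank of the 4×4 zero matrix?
rank(I_9) = 9, rank(0) = 0

The identity I_9 has 9 columns that are the standard basis vectors e_1, …, e_9. These are linearly independent, so all 9 columns are pivots and rank(I_9) = 9.
The 4×4 zero matrix has every entry zero, so every row is the zero row and there are no pivots; rank(0) = 0.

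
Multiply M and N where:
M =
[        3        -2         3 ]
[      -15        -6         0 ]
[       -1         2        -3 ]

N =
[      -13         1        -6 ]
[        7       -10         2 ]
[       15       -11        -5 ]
MN =
[       -8       -10       -37 ]
[      153        45        78 ]
[      -18        12        25 ]

Matrix multiplication: (MN)[i][j] = sum over k of M[i][k] * N[k][j].
  (MN)[0][0] = (3)*(-13) + (-2)*(7) + (3)*(15) = -8
  (MN)[0][1] = (3)*(1) + (-2)*(-10) + (3)*(-11) = -10
  (MN)[0][2] = (3)*(-6) + (-2)*(2) + (3)*(-5) = -37
  (MN)[1][0] = (-15)*(-13) + (-6)*(7) + (0)*(15) = 153
  (MN)[1][1] = (-15)*(1) + (-6)*(-10) + (0)*(-11) = 45
  (MN)[1][2] = (-15)*(-6) + (-6)*(2) + (0)*(-5) = 78
  (MN)[2][0] = (-1)*(-13) + (2)*(7) + (-3)*(15) = -18
  (MN)[2][1] = (-1)*(1) + (2)*(-10) + (-3)*(-11) = 12
  (MN)[2][2] = (-1)*(-6) + (2)*(2) + (-3)*(-5) = 25
MN =
[       -8       -10       -37 ]
[      153        45        78 ]
[      -18        12        25 ]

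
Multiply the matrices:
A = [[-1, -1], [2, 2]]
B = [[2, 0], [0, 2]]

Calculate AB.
[[-2, -2], [4, 4]]

Each entry (i,j) of AB = sum over k of A[i][k]*B[k][j].
(AB)[0][0] = (-1)*(2) + (-1)*(0) = -2
(AB)[0][1] = (-1)*(0) + (-1)*(2) = -2
(AB)[1][0] = (2)*(2) + (2)*(0) = 4
(AB)[1][1] = (2)*(0) + (2)*(2) = 4
AB = [[-2, -2], [4, 4]]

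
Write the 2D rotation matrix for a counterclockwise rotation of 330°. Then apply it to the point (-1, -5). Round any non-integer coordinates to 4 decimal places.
R = [[√3/2, 1/2], [-1/2, √3/2]]; R·(-1, -5) = (-3.3660, -3.8301)

Rotation matrix formula: R(θ) = [[cos θ, -sin θ], [sin θ, cos θ]]
For θ = 330°:
cos(330°) = √3/2
sin(330°) = -1/2
R = [[√3/2, 1/2], [-1/2, √3/2]]
Apply to (-1, -5): [√3/2·-1 + (1/2)·-5, -1/2·-1 + √3/2·-5] = (-3.3660, -3.8301)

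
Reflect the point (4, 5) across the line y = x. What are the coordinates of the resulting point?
(5, 4)

Reflection across line y = x: (4, 5) → (5, 4)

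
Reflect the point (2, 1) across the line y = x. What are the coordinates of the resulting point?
(1, 2)

Reflection across line y = x: (2, 1) → (1, 2)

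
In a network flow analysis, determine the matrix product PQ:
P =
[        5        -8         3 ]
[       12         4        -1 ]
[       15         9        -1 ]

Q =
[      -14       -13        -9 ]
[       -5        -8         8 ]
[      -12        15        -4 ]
PQ =
[      -66        44      -121 ]
[     -176      -203       -72 ]
[     -243      -282       -59 ]

Matrix multiplication: (PQ)[i][j] = sum over k of P[i][k] * Q[k][j].
  (PQ)[0][0] = (5)*(-14) + (-8)*(-5) + (3)*(-12) = -66
  (PQ)[0][1] = (5)*(-13) + (-8)*(-8) + (3)*(15) = 44
  (PQ)[0][2] = (5)*(-9) + (-8)*(8) + (3)*(-4) = -121
  (PQ)[1][0] = (12)*(-14) + (4)*(-5) + (-1)*(-12) = -176
  (PQ)[1][1] = (12)*(-13) + (4)*(-8) + (-1)*(15) = -203
  (PQ)[1][2] = (12)*(-9) + (4)*(8) + (-1)*(-4) = -72
  (PQ)[2][0] = (15)*(-14) + (9)*(-5) + (-1)*(-12) = -243
  (PQ)[2][1] = (15)*(-13) + (9)*(-8) + (-1)*(15) = -282
  (PQ)[2][2] = (15)*(-9) + (9)*(8) + (-1)*(-4) = -59
PQ =
[      -66        44      -121 ]
[     -176      -203       -72 ]
[     -243      -282       -59 ]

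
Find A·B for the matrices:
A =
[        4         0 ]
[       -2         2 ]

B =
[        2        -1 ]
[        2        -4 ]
AB =
[        8        -4 ]
[        0        -6 ]

Matrix multiplication: (AB)[i][j] = sum over k of A[i][k] * B[k][j].
  (AB)[0][0] = (4)*(2) + (0)*(2) = 8
  (AB)[0][1] = (4)*(-1) + (0)*(-4) = -4
  (AB)[1][0] = (-2)*(2) + (2)*(2) = 0
  (AB)[1][1] = (-2)*(-1) + (2)*(-4) = -6
AB =
[        8        -4 ]
[        0        -6 ]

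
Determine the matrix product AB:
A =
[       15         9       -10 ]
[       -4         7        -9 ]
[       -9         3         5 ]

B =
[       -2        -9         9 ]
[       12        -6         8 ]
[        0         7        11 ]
AB =
[       78      -259        97 ]
[       92       -69       -79 ]
[       54        98        -2 ]

Matrix multiplication: (AB)[i][j] = sum over k of A[i][k] * B[k][j].
  (AB)[0][0] = (15)*(-2) + (9)*(12) + (-10)*(0) = 78
  (AB)[0][1] = (15)*(-9) + (9)*(-6) + (-10)*(7) = -259
  (AB)[0][2] = (15)*(9) + (9)*(8) + (-10)*(11) = 97
  (AB)[1][0] = (-4)*(-2) + (7)*(12) + (-9)*(0) = 92
  (AB)[1][1] = (-4)*(-9) + (7)*(-6) + (-9)*(7) = -69
  (AB)[1][2] = (-4)*(9) + (7)*(8) + (-9)*(11) = -79
  (AB)[2][0] = (-9)*(-2) + (3)*(12) + (5)*(0) = 54
  (AB)[2][1] = (-9)*(-9) + (3)*(-6) + (5)*(7) = 98
  (AB)[2][2] = (-9)*(9) + (3)*(8) + (5)*(11) = -2
AB =
[       78      -259        97 ]
[       92       -69       -79 ]
[       54        98        -2 ]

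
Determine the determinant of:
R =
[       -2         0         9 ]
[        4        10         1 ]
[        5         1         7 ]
det(R) = -552

Expand along row 0 (cofactor expansion): det(R) = a*(e*i - f*h) - b*(d*i - f*g) + c*(d*h - e*g), where the 3×3 is [[a, b, c], [d, e, f], [g, h, i]].
Minor M_00 = (10)*(7) - (1)*(1) = 70 - 1 = 69.
Minor M_01 = (4)*(7) - (1)*(5) = 28 - 5 = 23.
Minor M_02 = (4)*(1) - (10)*(5) = 4 - 50 = -46.
det(R) = (-2)*(69) - (0)*(23) + (9)*(-46) = -138 + 0 - 414 = -552.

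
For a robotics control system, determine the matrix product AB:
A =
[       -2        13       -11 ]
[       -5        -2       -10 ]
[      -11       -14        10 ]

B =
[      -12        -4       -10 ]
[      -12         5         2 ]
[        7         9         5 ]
AB =
[     -209       -26        -9 ]
[       14       -80        -4 ]
[      370        64       132 ]

Matrix multiplication: (AB)[i][j] = sum over k of A[i][k] * B[k][j].
  (AB)[0][0] = (-2)*(-12) + (13)*(-12) + (-11)*(7) = -209
  (AB)[0][1] = (-2)*(-4) + (13)*(5) + (-11)*(9) = -26
  (AB)[0][2] = (-2)*(-10) + (13)*(2) + (-11)*(5) = -9
  (AB)[1][0] = (-5)*(-12) + (-2)*(-12) + (-10)*(7) = 14
  (AB)[1][1] = (-5)*(-4) + (-2)*(5) + (-10)*(9) = -80
  (AB)[1][2] = (-5)*(-10) + (-2)*(2) + (-10)*(5) = -4
  (AB)[2][0] = (-11)*(-12) + (-14)*(-12) + (10)*(7) = 370
  (AB)[2][1] = (-11)*(-4) + (-14)*(5) + (10)*(9) = 64
  (AB)[2][2] = (-11)*(-10) + (-14)*(2) + (10)*(5) = 132
AB =
[     -209       -26        -9 ]
[       14       -80        -4 ]
[      370        64       132 ]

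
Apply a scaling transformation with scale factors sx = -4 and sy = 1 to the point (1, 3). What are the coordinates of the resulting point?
(-4, 3)

Scaling matrix:
[[-4, 0], [0, 1]]
Result: (1 × -4, 3 × 1) = (-4, 3)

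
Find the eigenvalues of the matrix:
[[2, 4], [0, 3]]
λ = 2 and λ = 3

Characteristic equation: det(A - λI) = 0
λ² - (trace)λ + (det) = 0
λ² - (5)λ + (6) = 0
λ² - 5λ + 6 = 0
Solving: λ = 2, 3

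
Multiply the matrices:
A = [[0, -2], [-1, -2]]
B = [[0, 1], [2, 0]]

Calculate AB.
[[-4, 0], [-4, -1]]

Each entry (i,j) of AB = sum over k of A[i][k]*B[k][j].
(AB)[0][0] = (0)*(0) + (-2)*(2) = -4
(AB)[0][1] = (0)*(1) + (-2)*(0) = 0
(AB)[1][0] = (-1)*(0) + (-2)*(2) = -4
(AB)[1][1] = (-1)*(1) + (-2)*(0) = -1
AB = [[-4, 0], [-4, -1]]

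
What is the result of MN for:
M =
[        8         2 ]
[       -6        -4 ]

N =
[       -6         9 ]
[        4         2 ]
MN =
[      -40        76 ]
[       20       -62 ]

Matrix multiplication: (MN)[i][j] = sum over k of M[i][k] * N[k][j].
  (MN)[0][0] = (8)*(-6) + (2)*(4) = -40
  (MN)[0][1] = (8)*(9) + (2)*(2) = 76
  (MN)[1][0] = (-6)*(-6) + (-4)*(4) = 20
  (MN)[1][1] = (-6)*(9) + (-4)*(2) = -62
MN =
[      -40        76 ]
[       20       -62 ]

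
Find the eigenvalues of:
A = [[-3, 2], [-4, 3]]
λ = -1, 1

Solve det(A - λI) = 0. For a 2×2 matrix this is λ² - (trace)λ + det = 0.
trace(A) = -3 + 3 = 0.
det(A) = (-3)*(3) - (2)*(-4) = -9 + 8 = -1.
Characteristic equation: λ² - (0)λ + (-1) = 0.
Discriminant: (0)² - 4*(-1) = 0 + 4 = 4.
Roots: λ = (0 ± √4) / 2 = -1, 1.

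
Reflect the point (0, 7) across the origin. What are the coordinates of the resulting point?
(0, -7)

Reflection across origin: (0, 7) → (0, -7)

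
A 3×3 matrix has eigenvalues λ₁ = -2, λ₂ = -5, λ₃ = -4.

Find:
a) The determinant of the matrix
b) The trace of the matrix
det = -40, trace = -11

Two standard eigenvalue identities:
- det(A) equals the product of the eigenvalues (counted with multiplicity).
- trace(A) equals the sum of the eigenvalues.
det(A) = (-2)*(-5)*(-4) = -40.
trace(A) = -2 - 5 - 4 = -11.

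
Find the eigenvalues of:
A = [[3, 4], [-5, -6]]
λ = -2, -1

Solve det(A - λI) = 0. For a 2×2 matrix this is λ² - (trace)λ + det = 0.
trace(A) = 3 - 6 = -3.
det(A) = (3)*(-6) - (4)*(-5) = -18 + 20 = 2.
Characteristic equation: λ² - (-3)λ + (2) = 0.
Discriminant: (-3)² - 4*(2) = 9 - 8 = 1.
Roots: λ = (-3 ± √1) / 2 = -2, -1.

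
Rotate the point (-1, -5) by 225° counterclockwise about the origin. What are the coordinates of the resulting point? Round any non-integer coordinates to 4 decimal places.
(-2.8284, 4.2426)

Rotation matrix R(θ) = [[cos θ, -sin θ], [sin θ, cos θ]]; for θ = 225°:
R = [[-√2/2, √2/2], [-√2/2, -√2/2]]
Result: R × [-1, -5]ᵀ = [-√2/2·-1 + (√2/2)·-5, -√2/2·-1 + (-√2/2)·-5]ᵀ = (-2.8284, 4.2426)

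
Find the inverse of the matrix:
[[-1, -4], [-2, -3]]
[[3/5, -4/5], [-2/5, 1/5]]

For [[a,b],[c,d]], inverse = (1/det)·[[d,-b],[-c,a]]
det = -1·-3 - -4·-2 = -5
Inverse = (1/-5)·[[-3, 4], [2, -1]]
        = [[3/5, -4/5], [-2/5, 1/5]]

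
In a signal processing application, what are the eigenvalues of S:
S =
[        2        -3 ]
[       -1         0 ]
λ = -1, 3

Solve det(S - λI) = 0. For a 2×2 matrix the characteristic equation is λ² - (trace)λ + det = 0.
trace(S) = a + d = 2 + 0 = 2.
det(S) = a*d - b*c = (2)*(0) - (-3)*(-1) = 0 - 3 = -3.
Characteristic equation: λ² - (2)λ + (-3) = 0.
Discriminant = (2)² - 4*(-3) = 4 + 12 = 16.
λ = (2 ± √16) / 2 = (2 ± 4) / 2 = -1, 3.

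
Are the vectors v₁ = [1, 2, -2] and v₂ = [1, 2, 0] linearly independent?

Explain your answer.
Yes, linearly independent

Two vectors are linearly dependent iff one is a scalar multiple of the other.
No single scalar k satisfies v₂ = k·v₁ (the ratios of corresponding entries disagree), so v₁ and v₂ are linearly independent.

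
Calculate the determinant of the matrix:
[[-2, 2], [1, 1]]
-4

For a 2×2 matrix [[a, b], [c, d]], det = ad - bc
det = (-2)(1) - (2)(1) = -2 - 2 = -4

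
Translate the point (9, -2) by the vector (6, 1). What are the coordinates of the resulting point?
(15, -1)

Translation by (6, 1):
x' = 9 + 6 = 15
y' = -2 + 1 = -1
Homogeneous matrix: [[1, 0, 6], [0, 1, 1], [0, 0, 1]]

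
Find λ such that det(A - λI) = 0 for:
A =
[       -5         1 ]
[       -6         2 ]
λ = -4, 1

Solve det(A - λI) = 0. For a 2×2 matrix the characteristic equation is λ² - (trace)λ + det = 0.
trace(A) = a + d = -5 + 2 = -3.
det(A) = a*d - b*c = (-5)*(2) - (1)*(-6) = -10 + 6 = -4.
Characteristic equation: λ² - (-3)λ + (-4) = 0.
Discriminant = (-3)² - 4*(-4) = 9 + 16 = 25.
λ = (-3 ± √25) / 2 = (-3 ± 5) / 2 = -4, 1.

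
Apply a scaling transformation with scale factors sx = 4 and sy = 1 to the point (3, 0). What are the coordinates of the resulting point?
(12, 0)

Scaling matrix:
[[4, 0], [0, 1]]
Result: (3 × 4, 0 × 1) = (12, 0)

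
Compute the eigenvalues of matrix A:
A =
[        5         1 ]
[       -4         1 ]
λ = 3, 3

Solve det(A - λI) = 0. For a 2×2 matrix the characteristic equation is λ² - (trace)λ + det = 0.
trace(A) = a + d = 5 + 1 = 6.
det(A) = a*d - b*c = (5)*(1) - (1)*(-4) = 5 + 4 = 9.
Characteristic equation: λ² - (6)λ + (9) = 0.
Discriminant = (6)² - 4*(9) = 36 - 36 = 0.
λ = (6 ± √0) / 2 = (6 ± 0) / 2 = 3, 3.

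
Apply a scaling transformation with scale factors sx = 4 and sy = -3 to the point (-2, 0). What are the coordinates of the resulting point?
(-8, 0)

Scaling matrix:
[[4, 0], [0, -3]]
Result: (-2 × 4, 0 × -3) = (-8, 0)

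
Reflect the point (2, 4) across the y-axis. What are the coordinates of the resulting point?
(-2, 4)

Reflection across y-axis: (2, 4) → (-2, 4)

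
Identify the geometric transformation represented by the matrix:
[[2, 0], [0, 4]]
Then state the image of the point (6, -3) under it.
non-uniform scaling by (2, 4); image of (6, -3) is (12, -12)

This is diagonal with distinct entries, so it scales the x-axis by 2 and the y-axis by 4.
The matrix [[2, 0], [0, 4]] represents: non-uniform scaling by (2, 4).
Applying it to (6, -3): [2·6 + 0·-3, 0·6 + 4·-3] = (12, -12).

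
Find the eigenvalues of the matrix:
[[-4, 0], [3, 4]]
λ = -4 and λ = 4

Characteristic equation: det(A - λI) = 0
λ² - (trace)λ + (det) = 0
λ² - (0)λ + (-16) = 0
λ² - 0λ - 16 = 0
Solving: λ = -4, 4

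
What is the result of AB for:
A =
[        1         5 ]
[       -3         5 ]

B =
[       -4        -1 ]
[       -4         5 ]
AB =
[      -24        24 ]
[       -8        28 ]

Matrix multiplication: (AB)[i][j] = sum over k of A[i][k] * B[k][j].
  (AB)[0][0] = (1)*(-4) + (5)*(-4) = -24
  (AB)[0][1] = (1)*(-1) + (5)*(5) = 24
  (AB)[1][0] = (-3)*(-4) + (5)*(-4) = -8
  (AB)[1][1] = (-3)*(-1) + (5)*(5) = 28
AB =
[      -24        24 ]
[       -8        28 ]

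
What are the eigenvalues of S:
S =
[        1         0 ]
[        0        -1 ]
λ = -1, 1

Solve det(S - λI) = 0. For a 2×2 matrix the characteristic equation is λ² - (trace)λ + det = 0.
trace(S) = a + d = 1 - 1 = 0.
det(S) = a*d - b*c = (1)*(-1) - (0)*(0) = -1 - 0 = -1.
Characteristic equation: λ² - (0)λ + (-1) = 0.
Discriminant = (0)² - 4*(-1) = 0 + 4 = 4.
λ = (0 ± √4) / 2 = (0 ± 2) / 2 = -1, 1.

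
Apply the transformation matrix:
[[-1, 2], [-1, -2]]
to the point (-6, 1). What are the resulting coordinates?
(8, 4)

Matrix multiplication:
[[-1, 2], [-1, -2]] × [-6, 1]ᵀ
= [-1×-6 + 2×1, -1×-6 + -2×1]ᵀ
= [8.0000, 4.0000]ᵀ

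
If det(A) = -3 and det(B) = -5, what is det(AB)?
15

Use the multiplicative property of determinants: det(AB) = det(A)*det(B).
det(AB) = (-3)*(-5) = 15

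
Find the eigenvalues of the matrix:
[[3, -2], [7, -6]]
λ = -4 and λ = 1

Characteristic equation: det(A - λI) = 0
λ² - (trace)λ + (det) = 0
λ² - (-3)λ + (-4) = 0
λ² + 3λ - 4 = 0
Solving: λ = -4, 1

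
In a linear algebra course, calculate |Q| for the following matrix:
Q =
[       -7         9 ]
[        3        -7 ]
det(Q) = 22

For a 2×2 matrix [[a, b], [c, d]], det = a*d - b*c.
det(Q) = (-7)*(-7) - (9)*(3) = 49 - 27 = 22.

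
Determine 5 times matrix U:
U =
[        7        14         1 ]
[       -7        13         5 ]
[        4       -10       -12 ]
5U =
[       35        70         5 ]
[      -35        65        25 ]
[       20       -50       -60 ]

Scalar multiplication is elementwise: (5U)[i][j] = 5 * U[i][j].
  (5U)[0][0] = 5 * (7) = 35
  (5U)[0][1] = 5 * (14) = 70
  (5U)[0][2] = 5 * (1) = 5
  (5U)[1][0] = 5 * (-7) = -35
  (5U)[1][1] = 5 * (13) = 65
  (5U)[1][2] = 5 * (5) = 25
  (5U)[2][0] = 5 * (4) = 20
  (5U)[2][1] = 5 * (-10) = -50
  (5U)[2][2] = 5 * (-12) = -60
5U =
[       35        70         5 ]
[      -35        65        25 ]
[       20       -50       -60 ]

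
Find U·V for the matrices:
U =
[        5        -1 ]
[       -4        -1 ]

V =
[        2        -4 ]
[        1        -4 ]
UV =
[        9       -16 ]
[       -9        20 ]

Matrix multiplication: (UV)[i][j] = sum over k of U[i][k] * V[k][j].
  (UV)[0][0] = (5)*(2) + (-1)*(1) = 9
  (UV)[0][1] = (5)*(-4) + (-1)*(-4) = -16
  (UV)[1][0] = (-4)*(2) + (-1)*(1) = -9
  (UV)[1][1] = (-4)*(-4) + (-1)*(-4) = 20
UV =
[        9       -16 ]
[       -9        20 ]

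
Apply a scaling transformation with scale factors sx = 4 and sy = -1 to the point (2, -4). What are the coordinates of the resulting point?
(8, 4)

Scaling matrix:
[[4, 0], [0, -1]]
Result: (2 × 4, -4 × -1) = (8, 4)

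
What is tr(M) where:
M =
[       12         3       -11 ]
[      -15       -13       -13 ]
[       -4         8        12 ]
tr(M) = 12 - 13 + 12 = 11

The trace of a square matrix is the sum of its diagonal entries.
Diagonal entries of M: M[0][0] = 12, M[1][1] = -13, M[2][2] = 12.
tr(M) = 12 - 13 + 12 = 11.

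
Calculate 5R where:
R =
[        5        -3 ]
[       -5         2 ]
5R =
[       25       -15 ]
[      -25        10 ]

Scalar multiplication is elementwise: (5R)[i][j] = 5 * R[i][j].
  (5R)[0][0] = 5 * (5) = 25
  (5R)[0][1] = 5 * (-3) = -15
  (5R)[1][0] = 5 * (-5) = -25
  (5R)[1][1] = 5 * (2) = 10
5R =
[       25       -15 ]
[      -25        10 ]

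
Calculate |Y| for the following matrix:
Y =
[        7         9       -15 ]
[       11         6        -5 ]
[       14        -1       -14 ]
det(Y) = 1558

Expand along row 0 (cofactor expansion): det(Y) = a*(e*i - f*h) - b*(d*i - f*g) + c*(d*h - e*g), where the 3×3 is [[a, b, c], [d, e, f], [g, h, i]].
Minor M_00 = (6)*(-14) - (-5)*(-1) = -84 - 5 = -89.
Minor M_01 = (11)*(-14) - (-5)*(14) = -154 + 70 = -84.
Minor M_02 = (11)*(-1) - (6)*(14) = -11 - 84 = -95.
det(Y) = (7)*(-89) - (9)*(-84) + (-15)*(-95) = -623 + 756 + 1425 = 1558.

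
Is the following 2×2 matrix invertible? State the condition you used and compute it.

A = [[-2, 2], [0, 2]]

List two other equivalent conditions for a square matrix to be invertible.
Yes, invertible; det(A) = -4 ≠ 0. Equivalent conditions: rank(A) = 2; Ax = 0 has only the trivial solution; 0 is not an eigenvalue; the columns of A are linearly independent.

To check invertibility, compute det(A).
The given matrix is triangular, so det(A) equals the product of its diagonal entries = -4 ≠ 0.
Since det(A) ≠ 0, A is invertible.
Equivalent conditions for a square matrix A to be invertible:
- rank(A) = 2 (full rank).
- The homogeneous system Ax = 0 has only the trivial solution x = 0.
- 0 is not an eigenvalue of A.
- The columns (equivalently rows) of A are linearly independent.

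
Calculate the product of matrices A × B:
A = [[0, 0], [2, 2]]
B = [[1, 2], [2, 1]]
[[0, 0], [6, 6]]

Matrix multiplication:
C[0][0] = 0×1 + 0×2 = 0
C[0][1] = 0×2 + 0×1 = 0
C[1][0] = 2×1 + 2×2 = 6
C[1][1] = 2×2 + 2×1 = 6
Result: [[0, 0], [6, 6]]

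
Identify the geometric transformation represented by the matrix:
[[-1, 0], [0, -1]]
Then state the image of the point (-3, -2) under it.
rotation by 180° (or reflection through origin); image of (-3, -2) is (3, 2)

This matches the form [[cos θ, -sin θ], [sin θ, cos θ]] of a rotation matrix; reading off cos θ and sin θ gives the angle.
The matrix [[-1, 0], [0, -1]] represents: rotation by 180° (or reflection through origin).
Applying it to (-3, -2): [-1·-3 + 0·-2, 0·-3 + -1·-2] = (3, 2).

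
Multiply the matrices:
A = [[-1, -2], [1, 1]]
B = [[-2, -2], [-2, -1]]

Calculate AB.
[[6, 4], [-4, -3]]

Each entry (i,j) of AB = sum over k of A[i][k]*B[k][j].
(AB)[0][0] = (-1)*(-2) + (-2)*(-2) = 6
(AB)[0][1] = (-1)*(-2) + (-2)*(-1) = 4
(AB)[1][0] = (1)*(-2) + (1)*(-2) = -4
(AB)[1][1] = (1)*(-2) + (1)*(-1) = -3
AB = [[6, 4], [-4, -3]]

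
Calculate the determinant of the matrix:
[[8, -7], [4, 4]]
60

For a 2×2 matrix [[a, b], [c, d]], det = ad - bc
det = (8)(4) - (-7)(4) = 32 - -28 = 60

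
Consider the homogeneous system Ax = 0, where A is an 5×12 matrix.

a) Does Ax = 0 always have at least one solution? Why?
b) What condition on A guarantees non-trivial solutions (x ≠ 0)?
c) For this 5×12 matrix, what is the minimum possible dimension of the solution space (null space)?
a) Yes, x = 0 is always a solution. b) When A has linearly dependent columns (rank < n). c) Minimum nullity = 7.

a) x = 0 satisfies A·0 = 0, so the zero vector is always a solution.
b) Non-trivial solutions exist iff the columns of A are linearly dependent, equivalently rank(A) < n (the number of columns).
c) By rank-nullity, rank(A) + nullity(A) = n = 12. Since A has only 5 rows, rank(A) ≤ 5, so nullity(A) ≥ 12 - 5 = 7.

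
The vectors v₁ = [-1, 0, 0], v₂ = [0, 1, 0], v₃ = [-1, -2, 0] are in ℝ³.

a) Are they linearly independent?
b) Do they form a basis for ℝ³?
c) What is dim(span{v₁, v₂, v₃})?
Not independent, not a basis, dim(span) = 2

Check whether v₃ can be written as a linear combination of v₁ and v₂.
v₃ = (1)·v₁ + (-2)·v₂ = [-1, -2, 0], so the three vectors are linearly dependent.
Thus they do not form a basis for ℝ³, and dim(span{v₁, v₂, v₃}) = 2 (spanned by v₁ and v₂).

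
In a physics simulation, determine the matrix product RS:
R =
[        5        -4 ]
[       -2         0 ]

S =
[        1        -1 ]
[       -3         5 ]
RS =
[       17       -25 ]
[       -2         2 ]

Matrix multiplication: (RS)[i][j] = sum over k of R[i][k] * S[k][j].
  (RS)[0][0] = (5)*(1) + (-4)*(-3) = 17
  (RS)[0][1] = (5)*(-1) + (-4)*(5) = -25
  (RS)[1][0] = (-2)*(1) + (0)*(-3) = -2
  (RS)[1][1] = (-2)*(-1) + (0)*(5) = 2
RS =
[       17       -25 ]
[       -2         2 ]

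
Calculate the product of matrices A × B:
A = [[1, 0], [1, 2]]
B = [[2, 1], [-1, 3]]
[[2, 1], [0, 7]]

Matrix multiplication:
C[0][0] = 1×2 + 0×-1 = 2
C[0][1] = 1×1 + 0×3 = 1
C[1][0] = 1×2 + 2×-1 = 0
C[1][1] = 1×1 + 2×3 = 7
Result: [[2, 1], [0, 7]]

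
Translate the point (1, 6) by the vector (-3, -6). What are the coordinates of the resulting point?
(-2, 0)

Translation by (-3, -6):
x' = 1 + -3 = -2
y' = 6 + -6 = 0
Homogeneous matrix: [[1, 0, -3], [0, 1, -6], [0, 0, 1]]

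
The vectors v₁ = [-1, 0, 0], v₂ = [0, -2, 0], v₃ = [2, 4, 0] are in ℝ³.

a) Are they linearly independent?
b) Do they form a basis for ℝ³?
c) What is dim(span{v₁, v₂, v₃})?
Not independent, not a basis, dim(span) = 2

Check whether v₃ can be written as a linear combination of v₁ and v₂.
v₃ = (-2)·v₁ + (-2)·v₂ = [2, 4, 0], so the three vectors are linearly dependent.
Thus they do not form a basis for ℝ³, and dim(span{v₁, v₂, v₃}) = 2 (spanned by v₁ and v₂).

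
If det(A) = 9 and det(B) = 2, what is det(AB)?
18

Use the multiplicative property of determinants: det(AB) = det(A)*det(B).
det(AB) = (9)*(2) = 18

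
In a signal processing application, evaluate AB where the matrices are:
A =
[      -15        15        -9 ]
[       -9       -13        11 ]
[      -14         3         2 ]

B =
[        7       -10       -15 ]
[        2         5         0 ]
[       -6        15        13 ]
AB =
[      -21        90       108 ]
[     -155       190       278 ]
[     -104       185       236 ]

Matrix multiplication: (AB)[i][j] = sum over k of A[i][k] * B[k][j].
  (AB)[0][0] = (-15)*(7) + (15)*(2) + (-9)*(-6) = -21
  (AB)[0][1] = (-15)*(-10) + (15)*(5) + (-9)*(15) = 90
  (AB)[0][2] = (-15)*(-15) + (15)*(0) + (-9)*(13) = 108
  (AB)[1][0] = (-9)*(7) + (-13)*(2) + (11)*(-6) = -155
  (AB)[1][1] = (-9)*(-10) + (-13)*(5) + (11)*(15) = 190
  (AB)[1][2] = (-9)*(-15) + (-13)*(0) + (11)*(13) = 278
  (AB)[2][0] = (-14)*(7) + (3)*(2) + (2)*(-6) = -104
  (AB)[2][1] = (-14)*(-10) + (3)*(5) + (2)*(15) = 185
  (AB)[2][2] = (-14)*(-15) + (3)*(0) + (2)*(13) = 236
AB =
[      -21        90       108 ]
[     -155       190       278 ]
[     -104       185       236 ]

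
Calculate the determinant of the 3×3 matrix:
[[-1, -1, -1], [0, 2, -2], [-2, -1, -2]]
-2

Expansion along first row:
det = -1·det([[2,-2],[-1,-2]]) - -1·det([[0,-2],[-2,-2]]) + -1·det([[0,2],[-2,-1]])
    = -1·(2·-2 - -2·-1) - -1·(0·-2 - -2·-2) + -1·(0·-1 - 2·-2)
    = -1·-6 - -1·-4 + -1·4
    = 6 + -4 + -4 = -2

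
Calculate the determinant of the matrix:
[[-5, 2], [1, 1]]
-7

For a 2×2 matrix [[a, b], [c, d]], det = ad - bc
det = (-5)(1) - (2)(1) = -5 - 2 = -7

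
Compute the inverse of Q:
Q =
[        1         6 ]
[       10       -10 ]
det(Q) = -70
Q⁻¹ =
[      1/7      3/35 ]
[      1/7     -1/70 ]

For a 2×2 matrix Q = [[a, b], [c, d]] with det(Q) ≠ 0, Q⁻¹ = (1/det(Q)) * [[d, -b], [-c, a]].
det(Q) = (1)*(-10) - (6)*(10) = -10 - 60 = -70.
Q⁻¹ = (1/-70) * [[-10, -6], [-10, 1]].
Dividing each entry by -70 and reducing:
Q⁻¹ =
[      1/7      3/35 ]
[      1/7     -1/70 ]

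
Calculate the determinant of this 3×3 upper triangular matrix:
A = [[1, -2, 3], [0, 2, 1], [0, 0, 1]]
2

The determinant of a triangular matrix is the product of its diagonal entries (the off-diagonal entries above the diagonal do not affect it).
det(A) = (1) * (2) * (1) = 2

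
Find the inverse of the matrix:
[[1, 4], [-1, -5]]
[[5, 4], [-1, -1]]

For [[a,b],[c,d]], inverse = (1/det)·[[d,-b],[-c,a]]
det = 1·-5 - 4·-1 = -1
Inverse = (1/-1)·[[-5, -4], [1, 1]]
        = [[5, 4], [-1, -1]]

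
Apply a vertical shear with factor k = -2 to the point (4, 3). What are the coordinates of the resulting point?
(4, -5)

Shear matrix for vertical shear with factor k = -2:
[[1, 0], [-2, 1]]
Result: (4, 3) → (4, -5)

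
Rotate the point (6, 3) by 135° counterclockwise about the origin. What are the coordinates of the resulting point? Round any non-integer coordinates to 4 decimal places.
(-6.3640, 2.1213)

Rotation matrix R(θ) = [[cos θ, -sin θ], [sin θ, cos θ]]; for θ = 135°:
R = [[-√2/2, -√2/2], [√2/2, -√2/2]]
Result: R × [6, 3]ᵀ = [-√2/2·6 + (-√2/2)·3, √2/2·6 + (-√2/2)·3]ᵀ = (-6.3640, 2.1213)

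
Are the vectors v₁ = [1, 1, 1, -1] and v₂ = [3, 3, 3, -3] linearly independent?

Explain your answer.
No, linearly dependent (v₂ = 3·v₁)

Check whether there is a scalar k with v₂ = k·v₁.
Comparing components, k = 3 satisfies 3·[1, 1, 1, -1] = [3, 3, 3, -3].
Since v₂ is a scalar multiple of v₁, the two vectors are linearly dependent.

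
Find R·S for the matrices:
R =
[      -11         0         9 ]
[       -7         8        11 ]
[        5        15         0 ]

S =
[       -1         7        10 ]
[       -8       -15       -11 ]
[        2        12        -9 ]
RS =
[       29        31      -191 ]
[      -35       -37      -257 ]
[     -125      -190      -115 ]

Matrix multiplication: (RS)[i][j] = sum over k of R[i][k] * S[k][j].
  (RS)[0][0] = (-11)*(-1) + (0)*(-8) + (9)*(2) = 29
  (RS)[0][1] = (-11)*(7) + (0)*(-15) + (9)*(12) = 31
  (RS)[0][2] = (-11)*(10) + (0)*(-11) + (9)*(-9) = -191
  (RS)[1][0] = (-7)*(-1) + (8)*(-8) + (11)*(2) = -35
  (RS)[1][1] = (-7)*(7) + (8)*(-15) + (11)*(12) = -37
  (RS)[1][2] = (-7)*(10) + (8)*(-11) + (11)*(-9) = -257
  (RS)[2][0] = (5)*(-1) + (15)*(-8) + (0)*(2) = -125
  (RS)[2][1] = (5)*(7) + (15)*(-15) + (0)*(12) = -190
  (RS)[2][2] = (5)*(10) + (15)*(-11) + (0)*(-9) = -115
RS =
[       29        31      -191 ]
[      -35       -37      -257 ]
[     -125      -190      -115 ]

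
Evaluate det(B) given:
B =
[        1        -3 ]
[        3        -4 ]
det(B) = 5

For a 2×2 matrix [[a, b], [c, d]], det = a*d - b*c.
det(B) = (1)*(-4) - (-3)*(3) = -4 + 9 = 5.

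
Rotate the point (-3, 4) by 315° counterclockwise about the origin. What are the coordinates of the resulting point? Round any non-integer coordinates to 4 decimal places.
(0.7071, 4.9497)

Rotation matrix R(θ) = [[cos θ, -sin θ], [sin θ, cos θ]]; for θ = 315°:
R = [[√2/2, √2/2], [-√2/2, √2/2]]
Result: R × [-3, 4]ᵀ = [√2/2·-3 + (√2/2)·4, -√2/2·-3 + (√2/2)·4]ᵀ = (0.7071, 4.9497)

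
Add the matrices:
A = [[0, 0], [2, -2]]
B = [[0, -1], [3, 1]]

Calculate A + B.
[[0, -1], [5, -1]]

Add corresponding elements:
(0)+(0)=0
(0)+(-1)=-1
(2)+(3)=5
(-2)+(1)=-1
A + B = [[0, -1], [5, -1]]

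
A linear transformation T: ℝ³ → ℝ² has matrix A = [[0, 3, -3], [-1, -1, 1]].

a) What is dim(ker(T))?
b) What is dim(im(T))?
dim(ker) = 1, dim(im) = 2

The two rows are not scalar multiples of one another (no single k satisfies row 2 = k × row 1), so they are linearly independent.
Thus rank(A) = 2.
dim(im(T)) = rank(A) = 2.
By the rank-nullity theorem applied to T: ℝ³ → ℝ², rank(A) + nullity(A) = 3 (the domain dimension), so dim(ker(T)) = 3 - 2 = 1.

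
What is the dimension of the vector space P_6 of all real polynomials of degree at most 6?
Dimension = 7

A polynomial of degree at most 6 can be written as a₀ + a₁x + a₂x² + … + a_6x^6, with 7 free coefficients a₀, …, a_6.
The set {1, x, x², …, x^6} is a basis: it spans P_6 (every such polynomial is a linear combination of these) and is linearly independent (a polynomial is zero iff all its coefficients are zero).
Therefore dim(P_6) = 6 + 1 = 7.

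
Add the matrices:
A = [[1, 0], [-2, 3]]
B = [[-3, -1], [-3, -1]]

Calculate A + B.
[[-2, -1], [-5, 2]]

Add corresponding elements:
(1)+(-3)=-2
(0)+(-1)=-1
(-2)+(-3)=-5
(3)+(-1)=2
A + B = [[-2, -1], [-5, 2]]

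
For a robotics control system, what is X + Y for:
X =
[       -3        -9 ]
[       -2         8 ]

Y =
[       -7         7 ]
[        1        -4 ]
X + Y =
[      -10        -2 ]
[       -1         4 ]

Matrix addition is elementwise: (X+Y)[i][j] = X[i][j] + Y[i][j].
  (X+Y)[0][0] = (-3) + (-7) = -10
  (X+Y)[0][1] = (-9) + (7) = -2
  (X+Y)[1][0] = (-2) + (1) = -1
  (X+Y)[1][1] = (8) + (-4) = 4
X + Y =
[      -10        -2 ]
[       -1         4 ]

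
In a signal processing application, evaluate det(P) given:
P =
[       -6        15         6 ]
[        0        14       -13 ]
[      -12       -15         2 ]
det(P) = 4350

Expand along row 0 (cofactor expansion): det(P) = a*(e*i - f*h) - b*(d*i - f*g) + c*(d*h - e*g), where the 3×3 is [[a, b, c], [d, e, f], [g, h, i]].
Minor M_00 = (14)*(2) - (-13)*(-15) = 28 - 195 = -167.
Minor M_01 = (0)*(2) - (-13)*(-12) = 0 - 156 = -156.
Minor M_02 = (0)*(-15) - (14)*(-12) = 0 + 168 = 168.
det(P) = (-6)*(-167) - (15)*(-156) + (6)*(168) = 1002 + 2340 + 1008 = 4350.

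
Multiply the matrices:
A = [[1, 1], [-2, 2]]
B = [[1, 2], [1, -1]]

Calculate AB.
[[2, 1], [0, -6]]

Each entry (i,j) of AB = sum over k of A[i][k]*B[k][j].
(AB)[0][0] = (1)*(1) + (1)*(1) = 2
(AB)[0][1] = (1)*(2) + (1)*(-1) = 1
(AB)[1][0] = (-2)*(1) + (2)*(1) = 0
(AB)[1][1] = (-2)*(2) + (2)*(-1) = -6
AB = [[2, 1], [0, -6]]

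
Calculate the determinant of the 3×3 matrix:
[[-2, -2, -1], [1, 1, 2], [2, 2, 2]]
0

Expansion along first row:
det = -2·det([[1,2],[2,2]]) - -2·det([[1,2],[2,2]]) + -1·det([[1,1],[2,2]])
    = -2·(1·2 - 2·2) - -2·(1·2 - 2·2) + -1·(1·2 - 1·2)
    = -2·-2 - -2·-2 + -1·0
    = 4 + -4 + 0 = 0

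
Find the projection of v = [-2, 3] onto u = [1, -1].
[-5/2, 5/2]

The projection of v onto u is proj_u(v) = ((v·u) / (u·u)) · u.
v·u = (-2)*(1) + (3)*(-1) = -5.
u·u = (1)*(1) + (-1)*(-1) = 2.
coefficient = -5 / 2 = -5/2.
proj_u(v) = -5/2 · [1, -1] = [-5/2, 5/2].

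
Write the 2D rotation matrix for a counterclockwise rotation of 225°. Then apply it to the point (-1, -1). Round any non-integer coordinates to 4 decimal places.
R = [[-√2/2, √2/2], [-√2/2, -√2/2]]; R·(-1, -1) = (0.0000, 1.4142)

Rotation matrix formula: R(θ) = [[cos θ, -sin θ], [sin θ, cos θ]]
For θ = 225°:
cos(225°) = -√2/2
sin(225°) = -√2/2
R = [[-√2/2, √2/2], [-√2/2, -√2/2]]
Apply to (-1, -1): [-√2/2·-1 + (√2/2)·-1, -√2/2·-1 + -√2/2·-1] = (0.0000, 1.4142)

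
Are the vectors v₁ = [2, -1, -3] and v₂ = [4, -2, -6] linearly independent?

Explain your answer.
No, linearly dependent (v₂ = 2·v₁)

Check whether there is a scalar k with v₂ = k·v₁.
Comparing components, k = 2 satisfies 2·[2, -1, -3] = [4, -2, -6].
Since v₂ is a scalar multiple of v₁, the two vectors are linearly dependent.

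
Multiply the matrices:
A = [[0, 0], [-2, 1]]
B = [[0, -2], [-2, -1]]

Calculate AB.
[[0, 0], [-2, 3]]

Each entry (i,j) of AB = sum over k of A[i][k]*B[k][j].
(AB)[0][0] = (0)*(0) + (0)*(-2) = 0
(AB)[0][1] = (0)*(-2) + (0)*(-1) = 0
(AB)[1][0] = (-2)*(0) + (1)*(-2) = -2
(AB)[1][1] = (-2)*(-2) + (1)*(-1) = 3
AB = [[0, 0], [-2, 3]]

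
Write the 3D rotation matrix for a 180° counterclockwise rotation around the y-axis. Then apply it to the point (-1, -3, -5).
R = [[-1, 0, 0], [0, 1, 0], [0, 0, -1]]; R·(-1, -3, -5) = (1, -3, 5)

Rotation matrix for 180° around y-axis:
cos(180°) = -1, sin(180°) = 0
R = [[-1, 0, 0], [0, 1, 0], [0, 0, -1]]
Apply to (-1, -3, -5): R·[-1, -3, -5]ᵀ = (1, -3, 5)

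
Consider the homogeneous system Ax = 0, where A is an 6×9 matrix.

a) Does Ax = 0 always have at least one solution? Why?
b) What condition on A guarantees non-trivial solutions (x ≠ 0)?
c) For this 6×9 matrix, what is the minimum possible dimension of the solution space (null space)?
a) Yes, x = 0 is always a solution. b) When A has linearly dependent columns (rank < n). c) Minimum nullity = 3.

a) x = 0 satisfies A·0 = 0, so the zero vector is always a solution.
b) Non-trivial solutions exist iff the columns of A are linearly dependent, equivalently rank(A) < n (the number of columns).
c) By rank-nullity, rank(A) + nullity(A) = n = 9. Since A has only 6 rows, rank(A) ≤ 6, so nullity(A) ≥ 9 - 6 = 3.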